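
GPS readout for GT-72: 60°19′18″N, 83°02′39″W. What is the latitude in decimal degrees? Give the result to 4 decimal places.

60.3217°N

60° + 19′/60 + 18″/3600 = 60 + 0.31667 + 0.00500 = 60.3217°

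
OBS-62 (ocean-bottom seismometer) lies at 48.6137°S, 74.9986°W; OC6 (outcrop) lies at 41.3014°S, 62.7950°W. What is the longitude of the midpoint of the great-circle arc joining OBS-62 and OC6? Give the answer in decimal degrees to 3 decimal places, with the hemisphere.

Bx = cos φ₂ cos Δλ = 0.734272,  By = cos φ₂ sin Δλ = 0.158803
φₘ = atan2(sin φ₁ + sin φ₂, √((cos φ₁ + Bx)² + By²)) = -45.11965°
λₘ = λ₁ + atan2(By, cos φ₁ + Bx) = -68.50601°

68.506°W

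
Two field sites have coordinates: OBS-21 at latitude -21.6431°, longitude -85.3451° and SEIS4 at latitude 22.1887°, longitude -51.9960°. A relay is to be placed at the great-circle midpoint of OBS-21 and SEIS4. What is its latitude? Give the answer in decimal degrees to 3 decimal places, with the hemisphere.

0.285°N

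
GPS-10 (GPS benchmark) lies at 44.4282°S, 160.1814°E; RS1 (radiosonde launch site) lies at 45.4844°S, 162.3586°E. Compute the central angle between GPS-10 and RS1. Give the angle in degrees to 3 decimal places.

1.868°

Δφ = -1.0562°,  Δλ = 2.1772°
a = sin²(Δφ/2) + cos φ₁ cos φ₂ sin²(Δλ/2) = 0.000266
c = 2·arcsin(√a) = 0.032600 rad = 1.8678°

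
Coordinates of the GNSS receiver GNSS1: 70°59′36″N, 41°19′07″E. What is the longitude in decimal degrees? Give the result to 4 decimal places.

41° + 19′/60 + 7″/3600 = 41 + 0.31667 + 0.00194 = 41.3186°

41.3186°E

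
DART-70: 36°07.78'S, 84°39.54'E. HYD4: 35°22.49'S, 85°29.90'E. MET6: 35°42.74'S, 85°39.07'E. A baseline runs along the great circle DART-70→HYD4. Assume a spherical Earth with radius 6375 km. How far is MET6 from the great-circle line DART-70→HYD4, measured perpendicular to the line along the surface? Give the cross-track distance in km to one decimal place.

DART-70: φ = -36.12967°, λ = +84.65900°
HYD4: φ = -35.37483°, λ = +85.49833°
MET6: φ = -35.71233°, λ = +85.65117°
δ₁₃ = central angle DART-70→MET6 = 0.015802 rad  (haversine)
θ₁₃ = bearing DART-70→MET6 = 62.844°,  θ₁₂ = bearing DART-70→HYD4 = 42.309°
dₓₜ = R·arcsin(sin δ₁₃ · sin(θ₁₃ − θ₁₂)) = 6375·arcsin(0.01580·sin(20.535°)) = 35.336 km
|dₓₜ| = 35.336 km

35.3 km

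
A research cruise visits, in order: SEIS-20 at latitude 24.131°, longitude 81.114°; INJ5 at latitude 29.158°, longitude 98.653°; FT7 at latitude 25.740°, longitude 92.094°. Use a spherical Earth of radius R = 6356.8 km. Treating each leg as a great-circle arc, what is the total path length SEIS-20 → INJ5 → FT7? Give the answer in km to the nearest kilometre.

SEIS-20→INJ5: c = 0.286976 rad, d = 1824.25 km
INJ5→FT7: c = 0.117775 rad, d = 748.68 km
Total = 1824.25 + 748.68 = 2572.92 km

2573 km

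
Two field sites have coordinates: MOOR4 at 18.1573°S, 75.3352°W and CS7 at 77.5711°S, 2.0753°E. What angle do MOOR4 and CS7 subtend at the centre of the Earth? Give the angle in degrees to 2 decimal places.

69.58°

Δφ = -59.4138°,  Δλ = 77.4105°
a = sin²(Δφ/2) + cos φ₁ cos φ₂ sin²(Δλ/2) = 0.325550
c = 2·arcsin(√a) = 1.214400 rad = 69.5800°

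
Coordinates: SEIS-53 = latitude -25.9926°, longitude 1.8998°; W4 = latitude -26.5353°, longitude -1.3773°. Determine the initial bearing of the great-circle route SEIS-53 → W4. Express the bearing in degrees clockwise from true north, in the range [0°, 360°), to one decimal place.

258.8°

Δλ = -3.2771°
y = sin Δλ · cos φ₂ = -0.051143
x = cos φ₁ sin φ₂ − sin φ₁ cos φ₂ cos Δλ = -0.010113
θ = atan2(y, x) = -101.1852° → 258.8148° (mod 360°)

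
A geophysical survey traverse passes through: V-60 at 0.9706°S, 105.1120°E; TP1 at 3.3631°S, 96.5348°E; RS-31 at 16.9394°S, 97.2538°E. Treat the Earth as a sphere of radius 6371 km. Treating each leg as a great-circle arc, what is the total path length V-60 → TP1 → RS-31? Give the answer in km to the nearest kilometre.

V-60→TP1: c = 0.155301 rad, d = 989.42 km
TP1→RS-31: c = 0.237271 rad, d = 1511.66 km
Total = 989.42 + 1511.66 = 2501.08 km

2501 km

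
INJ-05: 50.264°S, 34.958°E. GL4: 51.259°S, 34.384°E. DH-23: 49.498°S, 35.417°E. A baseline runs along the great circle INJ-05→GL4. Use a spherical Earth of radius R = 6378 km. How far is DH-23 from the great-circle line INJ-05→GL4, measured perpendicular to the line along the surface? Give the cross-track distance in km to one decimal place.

δ₁₃ = central angle INJ-05→DH-23 = 0.014331 rad  (haversine)
θ₁₃ = bearing INJ-05→DH-23 = 21.288°,  θ₁₂ = bearing INJ-05→GL4 = 199.826°
dₓₜ = R·arcsin(sin δ₁₃ · sin(θ₁₃ − θ₁₂)) = 6378·arcsin(0.01433·sin(-178.537°)) = -2.333 km
|dₓₜ| = 2.333 km

2.3 km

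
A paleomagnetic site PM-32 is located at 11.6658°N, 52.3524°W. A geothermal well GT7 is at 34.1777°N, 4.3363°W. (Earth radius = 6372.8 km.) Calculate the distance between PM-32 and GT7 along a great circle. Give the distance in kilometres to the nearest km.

5454 km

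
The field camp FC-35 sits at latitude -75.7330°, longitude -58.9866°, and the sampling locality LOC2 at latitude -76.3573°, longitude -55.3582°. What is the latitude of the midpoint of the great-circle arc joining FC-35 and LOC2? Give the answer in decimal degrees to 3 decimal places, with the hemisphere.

76.052°S

Bx = cos φ₂ cos Δλ = 0.235394,  By = cos φ₂ sin Δλ = 0.014927
φₘ = atan2(sin φ₁ + sin φ₂, √((cos φ₁ + Bx)² + By²)) = -76.05187°
λₘ = λ₁ + atan2(By, cos φ₁ + Bx) = -57.21219°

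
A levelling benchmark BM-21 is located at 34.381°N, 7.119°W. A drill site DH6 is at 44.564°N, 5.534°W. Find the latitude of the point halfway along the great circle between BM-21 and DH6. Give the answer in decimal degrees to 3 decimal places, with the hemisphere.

39.475°N

Bx = cos φ₂ cos Δλ = 0.712194,  By = cos φ₂ sin Δλ = 0.019707
φₘ = atan2(sin φ₁ + sin φ₂, √((cos φ₁ + Bx)² + By²)) = 39.47518°
λₘ = λ₁ + atan2(By, cos φ₁ + Bx) = -6.38465°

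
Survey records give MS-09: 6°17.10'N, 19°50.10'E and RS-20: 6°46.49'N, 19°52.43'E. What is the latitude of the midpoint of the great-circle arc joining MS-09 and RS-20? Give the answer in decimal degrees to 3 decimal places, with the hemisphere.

6.530°N

MS-09: φ = +6.28500°, λ = +19.83500°
RS-20: φ = +6.77483°, λ = +19.87383°
Bx = cos φ₂ cos Δλ = 0.993017,  By = cos φ₂ sin Δλ = 0.000673
φₘ = atan2(sin φ₁ + sin φ₂, √((cos φ₁ + Bx)² + By²)) = 6.52992°
λₘ = λ₁ + atan2(By, cos φ₁ + Bx) = 19.85441°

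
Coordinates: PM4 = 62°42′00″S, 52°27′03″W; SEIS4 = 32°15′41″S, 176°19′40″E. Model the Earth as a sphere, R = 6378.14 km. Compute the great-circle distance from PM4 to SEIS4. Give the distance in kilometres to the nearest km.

8612 km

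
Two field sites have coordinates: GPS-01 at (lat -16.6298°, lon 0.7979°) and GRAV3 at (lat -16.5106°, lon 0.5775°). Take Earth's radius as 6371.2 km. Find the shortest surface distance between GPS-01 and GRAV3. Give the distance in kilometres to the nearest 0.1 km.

27.0 km

Δφ = 0.1192°,  Δλ = -0.2204°
a = sin²(Δφ/2) + cos φ₁ cos φ₂ sin²(Δλ/2) = 0.000004
c = 2·arcsin(√a) = 0.004233 rad = 0.2426°
d = R·c = 6371.2 × 0.004233 = 27.0 km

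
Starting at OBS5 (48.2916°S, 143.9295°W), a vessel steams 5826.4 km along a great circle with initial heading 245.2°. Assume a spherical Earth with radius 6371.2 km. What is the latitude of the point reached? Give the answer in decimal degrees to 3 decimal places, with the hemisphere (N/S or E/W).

δ = d/R = 5826.4/6371.2 = 0.914490 rad
φ₂ = arcsin(sin φ₁ cos δ + cos φ₁ sin δ cos θ)
   = arcsin(-0.74654·0.61019 + 0.66534·0.79225·-0.41945) = -42.58126°
λ₂ = λ₁ + atan2(sin θ sin δ cos φ₁, cos δ − sin φ₁ sin φ₂) = 138.45369°

42.581°S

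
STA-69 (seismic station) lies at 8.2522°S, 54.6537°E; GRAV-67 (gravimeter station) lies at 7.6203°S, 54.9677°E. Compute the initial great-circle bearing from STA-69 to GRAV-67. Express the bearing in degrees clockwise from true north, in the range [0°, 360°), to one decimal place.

26.2°

Δλ = 0.3140°
y = sin Δλ · cos φ₂ = 0.005432
x = cos φ₁ sin φ₂ − sin φ₁ cos φ₂ cos Δλ = 0.011026
θ = atan2(y, x) = 26.2262° → 26.2262° (mod 360°)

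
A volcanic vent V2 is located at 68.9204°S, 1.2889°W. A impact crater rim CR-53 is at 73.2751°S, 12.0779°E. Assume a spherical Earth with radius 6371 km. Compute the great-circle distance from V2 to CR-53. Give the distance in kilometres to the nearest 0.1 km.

Δφ = -4.3547°,  Δλ = 13.3668°
a = sin²(Δφ/2) + cos φ₁ cos φ₂ sin²(Δλ/2) = 0.002845
c = 2·arcsin(√a) = 0.106735 rad = 6.1155°
d = R·c = 6371 × 0.106735 = 680.0 km

680.0 km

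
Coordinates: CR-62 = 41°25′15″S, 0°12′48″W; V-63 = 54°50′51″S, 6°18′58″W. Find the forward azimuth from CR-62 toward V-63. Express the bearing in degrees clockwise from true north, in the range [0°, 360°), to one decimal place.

CR-62: φ = -41.42083°, λ = -0.21333°
V-63: φ = -54.84750°, λ = -6.31611°
Δλ = -6.1028°
y = sin Δλ · cos φ₂ = -0.061210
x = cos φ₁ sin φ₂ − sin φ₁ cos φ₂ cos Δλ = -0.234359
θ = atan2(y, x) = -165.3625° → 194.6375° (mod 360°)

194.6°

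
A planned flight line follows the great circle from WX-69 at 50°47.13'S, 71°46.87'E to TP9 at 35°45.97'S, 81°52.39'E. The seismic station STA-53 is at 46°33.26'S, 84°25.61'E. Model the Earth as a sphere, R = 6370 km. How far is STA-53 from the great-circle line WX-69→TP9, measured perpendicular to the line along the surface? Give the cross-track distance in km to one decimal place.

642.2 km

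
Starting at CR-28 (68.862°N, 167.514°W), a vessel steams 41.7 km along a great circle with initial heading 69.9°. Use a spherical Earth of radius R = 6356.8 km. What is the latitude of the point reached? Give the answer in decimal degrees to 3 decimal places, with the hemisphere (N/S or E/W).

δ = d/R = 41.7/6356.8 = 0.006560 rad
φ₂ = arcsin(sin φ₁ cos δ + cos φ₁ sin δ cos θ)
   = arcsin(0.93271·0.99998 + 0.36062·0.00656·0.34366) = 68.98834°
λ₂ = λ₁ + atan2(sin θ sin δ cos φ₁, cos δ − sin φ₁ sin φ₂) = -166.52956°

68.988°N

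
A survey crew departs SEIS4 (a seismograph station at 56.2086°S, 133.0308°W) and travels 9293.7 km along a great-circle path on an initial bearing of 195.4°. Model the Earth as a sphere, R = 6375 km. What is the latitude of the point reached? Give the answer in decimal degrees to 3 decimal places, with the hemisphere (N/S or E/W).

38.790°S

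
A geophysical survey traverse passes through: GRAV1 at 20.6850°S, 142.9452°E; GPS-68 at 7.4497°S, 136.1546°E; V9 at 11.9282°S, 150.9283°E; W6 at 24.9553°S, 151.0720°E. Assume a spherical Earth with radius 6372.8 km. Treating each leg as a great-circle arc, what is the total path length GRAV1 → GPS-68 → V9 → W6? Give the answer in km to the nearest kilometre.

GRAV1→GPS-68: c = 0.257889 rad, d = 1643.47 km
GPS-68→V9: c = 0.265833 rad, d = 1694.10 km
V9→W6: c = 0.227378 rad, d = 1449.04 km
Total = 1643.47 + 1694.10 + 1449.04 = 4786.61 km

4787 km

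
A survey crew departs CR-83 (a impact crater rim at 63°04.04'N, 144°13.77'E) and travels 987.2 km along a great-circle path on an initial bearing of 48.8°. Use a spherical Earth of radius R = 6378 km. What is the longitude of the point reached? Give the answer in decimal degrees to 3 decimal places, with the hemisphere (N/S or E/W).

162.230°E

CR-83: φ = +63.06733°, λ = +144.22950°
δ = d/R = 987.2/6378 = 0.154782 rad
φ₂ = arcsin(sin φ₁ cos δ + cos φ₁ sin δ cos θ)
   = arcsin(0.89154·0.98805 + 0.45294·0.15416·0.65869) = 67.95298°
λ₂ = λ₁ + atan2(sin θ sin δ cos φ₁, cos δ − sin φ₁ sin φ₂) = 162.22965°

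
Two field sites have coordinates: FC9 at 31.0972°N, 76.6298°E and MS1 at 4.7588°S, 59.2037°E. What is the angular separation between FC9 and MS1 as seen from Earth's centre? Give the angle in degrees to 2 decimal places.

Δφ = -35.8560°,  Δλ = -17.4261°
a = sin²(Δφ/2) + cos φ₁ cos φ₂ sin²(Δλ/2) = 0.114337
c = 2·arcsin(√a) = 0.689873 rad = 39.5268°

39.53°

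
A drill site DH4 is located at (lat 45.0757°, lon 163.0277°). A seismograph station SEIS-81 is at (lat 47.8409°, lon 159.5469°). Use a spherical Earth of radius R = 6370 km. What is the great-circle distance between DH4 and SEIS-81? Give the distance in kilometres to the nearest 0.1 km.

406.8 km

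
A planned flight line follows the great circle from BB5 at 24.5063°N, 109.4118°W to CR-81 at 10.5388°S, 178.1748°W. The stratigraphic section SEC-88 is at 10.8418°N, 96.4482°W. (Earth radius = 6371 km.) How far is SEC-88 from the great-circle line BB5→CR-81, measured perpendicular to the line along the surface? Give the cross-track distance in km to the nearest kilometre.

δ₁₃ = central angle BB5→SEC-88 = 0.321006 rad  (haversine)
θ₁₃ = bearing BB5→SEC-88 = 135.709°,  θ₁₂ = bearing BB5→CR-81 = 251.078°
dₓₜ = R·arcsin(sin δ₁₃ · sin(θ₁₃ − θ₁₂)) = 6371·arcsin(0.31552·sin(-115.368°)) = -1841.902 km
|dₓₜ| = 1841.902 km

1842 km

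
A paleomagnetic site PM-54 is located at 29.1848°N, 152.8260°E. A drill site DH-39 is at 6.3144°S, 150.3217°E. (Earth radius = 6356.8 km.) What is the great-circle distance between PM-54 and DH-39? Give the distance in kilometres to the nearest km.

Δφ = -35.4992°,  Δλ = -2.5043°
a = sin²(Δφ/2) + cos φ₁ cos φ₂ sin²(Δλ/2) = 0.093353
c = 2·arcsin(√a) = 0.621004 rad = 35.5809°
d = R·c = 6356.8 × 0.621004 = 3947.6 km

3948 km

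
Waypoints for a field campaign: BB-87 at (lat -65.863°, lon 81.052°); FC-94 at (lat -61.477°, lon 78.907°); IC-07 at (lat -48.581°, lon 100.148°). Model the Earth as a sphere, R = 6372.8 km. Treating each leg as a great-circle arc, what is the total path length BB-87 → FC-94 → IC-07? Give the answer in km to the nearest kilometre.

BB-87→FC-94: c = 0.078319 rad, d = 499.11 km
FC-94→IC-07: c = 0.306764 rad, d = 1954.94 km
Total = 499.11 + 1954.94 = 2454.05 km

2454 km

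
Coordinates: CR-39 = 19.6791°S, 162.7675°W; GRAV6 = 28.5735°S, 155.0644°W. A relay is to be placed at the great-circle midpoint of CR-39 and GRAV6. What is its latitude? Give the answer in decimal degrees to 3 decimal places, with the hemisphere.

Bx = cos φ₂ cos Δλ = 0.870279,  By = cos φ₂ sin Δλ = 0.117714
φₘ = atan2(sin φ₁ + sin φ₂, √((cos φ₁ + Bx)² + By²)) = -24.17461°
λₘ = λ₁ + atan2(By, cos φ₁ + Bx) = -159.05031°

24.175°S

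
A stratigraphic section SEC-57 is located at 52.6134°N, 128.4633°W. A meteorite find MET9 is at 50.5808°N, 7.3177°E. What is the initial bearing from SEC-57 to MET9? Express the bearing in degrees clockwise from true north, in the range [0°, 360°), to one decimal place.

28.1°

Δλ = 135.7810°
y = sin Δλ · cos φ₂ = 0.442843
x = cos φ₁ sin φ₂ − sin φ₁ cos φ₂ cos Δλ = 0.830657
θ = atan2(y, x) = 28.0632° → 28.0632° (mod 360°)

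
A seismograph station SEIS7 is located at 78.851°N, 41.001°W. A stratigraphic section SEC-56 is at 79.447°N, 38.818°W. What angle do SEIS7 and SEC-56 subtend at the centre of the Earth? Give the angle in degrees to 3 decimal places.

Δφ = 0.5960°,  Δλ = 2.1830°
a = sin²(Δφ/2) + cos φ₁ cos φ₂ sin²(Δλ/2) = 0.000040
c = 2·arcsin(√a) = 0.012634 rad = 0.7239°

0.724°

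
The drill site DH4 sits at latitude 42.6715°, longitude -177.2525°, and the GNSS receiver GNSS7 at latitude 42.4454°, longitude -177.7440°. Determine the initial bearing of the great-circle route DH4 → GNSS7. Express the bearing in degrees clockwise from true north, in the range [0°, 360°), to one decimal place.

238.2°

Δλ = -0.4915°
y = sin Δλ · cos φ₂ = -0.006330
x = cos φ₁ sin φ₂ − sin φ₁ cos φ₂ cos Δλ = -0.003928
θ = atan2(y, x) = -121.8196° → 238.1804° (mod 360°)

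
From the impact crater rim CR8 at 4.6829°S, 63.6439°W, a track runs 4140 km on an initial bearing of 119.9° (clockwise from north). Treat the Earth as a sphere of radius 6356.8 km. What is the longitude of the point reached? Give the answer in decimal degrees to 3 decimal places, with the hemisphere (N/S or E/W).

29.261°W

δ = d/R = 4140/6356.8 = 0.651271 rad
φ₂ = arcsin(sin φ₁ cos δ + cos φ₁ sin δ cos θ)
   = arcsin(-0.08164·0.79531 + 0.99666·0.60620·-0.49849) = -21.47552°
λ₂ = λ₁ + atan2(sin θ sin δ cos φ₁, cos δ − sin φ₁ sin φ₂) = -29.26126°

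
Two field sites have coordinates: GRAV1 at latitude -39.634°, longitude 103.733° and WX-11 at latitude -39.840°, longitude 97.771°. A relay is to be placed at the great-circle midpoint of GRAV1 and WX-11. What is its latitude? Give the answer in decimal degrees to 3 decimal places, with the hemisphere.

Bx = cos φ₂ cos Δλ = 0.763683,  By = cos φ₂ sin Δλ = -0.079754
φₘ = atan2(sin φ₁ + sin φ₂, √((cos φ₁ + Bx)² + By²)) = -39.77514°
λₘ = λ₁ + atan2(By, cos φ₁ + Bx) = 100.75646°

39.775°S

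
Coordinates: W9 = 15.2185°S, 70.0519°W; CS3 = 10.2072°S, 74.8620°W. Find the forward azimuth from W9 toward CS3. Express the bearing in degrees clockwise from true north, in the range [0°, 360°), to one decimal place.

Δλ = -4.8101°
y = sin Δλ · cos φ₂ = -0.082526
x = cos φ₁ sin φ₂ − sin φ₁ cos φ₂ cos Δλ = 0.086442
θ = atan2(y, x) = -43.6724° → 316.3276° (mod 360°)

316.3°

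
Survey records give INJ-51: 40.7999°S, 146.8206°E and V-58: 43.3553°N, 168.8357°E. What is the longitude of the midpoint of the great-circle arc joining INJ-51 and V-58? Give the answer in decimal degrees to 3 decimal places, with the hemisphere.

157.604°E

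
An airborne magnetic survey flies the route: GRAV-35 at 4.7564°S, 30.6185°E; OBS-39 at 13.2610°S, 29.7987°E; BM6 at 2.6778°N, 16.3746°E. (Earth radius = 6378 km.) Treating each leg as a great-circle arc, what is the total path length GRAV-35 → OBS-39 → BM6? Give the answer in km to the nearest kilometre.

GRAV-35→OBS-39: c = 0.149103 rad, d = 950.98 km
OBS-39→BM6: c = 0.362561 rad, d = 2312.42 km
Total = 950.98 + 2312.42 = 3263.40 km

3263 km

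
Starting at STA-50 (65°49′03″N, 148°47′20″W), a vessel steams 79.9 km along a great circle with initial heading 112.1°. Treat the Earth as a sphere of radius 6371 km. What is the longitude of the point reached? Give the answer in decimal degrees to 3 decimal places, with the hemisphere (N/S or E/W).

STA-50: φ = +65.81750°, λ = -148.78889°
δ = d/R = 79.9/6371 = 0.012541 rad
φ₂ = arcsin(sin φ₁ cos δ + cos φ₁ sin δ cos θ)
   = arcsin(0.91225·0.99992 + 0.40964·0.01254·-0.37622) = 65.53864°
λ₂ = λ₁ + atan2(sin θ sin δ cos φ₁, cos δ − sin φ₁ sin φ₂) = -147.18090°

147.181°W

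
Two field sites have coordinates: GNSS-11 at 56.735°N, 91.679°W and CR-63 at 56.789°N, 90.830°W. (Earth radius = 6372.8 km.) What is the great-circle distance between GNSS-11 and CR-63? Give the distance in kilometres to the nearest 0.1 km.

Δφ = 0.0540°,  Δλ = 0.8490°
a = sin²(Δφ/2) + cos φ₁ cos φ₂ sin²(Δλ/2) = 0.000017
c = 2·arcsin(√a) = 0.008176 rad = 0.4685°
d = R·c = 6372.8 × 0.008176 = 52.1 km

52.1 km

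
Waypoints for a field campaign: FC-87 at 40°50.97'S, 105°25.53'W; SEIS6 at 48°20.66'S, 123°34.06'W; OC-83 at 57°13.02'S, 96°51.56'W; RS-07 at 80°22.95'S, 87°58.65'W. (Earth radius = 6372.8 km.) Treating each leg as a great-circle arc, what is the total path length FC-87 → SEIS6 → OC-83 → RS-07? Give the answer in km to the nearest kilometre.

6280 km

FC-87: φ = -40.84950°, λ = -105.42550°
SEIS6: φ = -48.34433°, λ = -123.56767°
OC-83: φ = -57.21700°, λ = -96.85933°
RS-07: φ = -80.38250°, λ = -87.97750°
FC-87→SEIS6: c = 0.259717 rad, d = 1655.12 km
SEIS6→OC-83: c = 0.318723 rad, d = 2031.16 km
OC-83→RS-07: c = 0.407063 rad, d = 2594.13 km
Total = 1655.12 + 2031.16 + 2594.13 = 6280.41 km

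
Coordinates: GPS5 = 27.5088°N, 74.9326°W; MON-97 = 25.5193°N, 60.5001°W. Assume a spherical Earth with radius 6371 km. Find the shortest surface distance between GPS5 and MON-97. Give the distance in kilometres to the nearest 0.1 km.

1452.1 km

Δφ = -1.9895°,  Δλ = 14.4325°
a = sin²(Δφ/2) + cos φ₁ cos φ₂ sin²(Δλ/2) = 0.012931
c = 2·arcsin(√a) = 0.227923 rad = 13.0590°
d = R·c = 6371 × 0.227923 = 1452.1 km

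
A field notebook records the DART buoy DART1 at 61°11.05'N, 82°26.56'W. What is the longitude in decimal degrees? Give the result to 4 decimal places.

82.4427°W

82° + 26.56′/60 = 82 + 0.44267 = 82.4427°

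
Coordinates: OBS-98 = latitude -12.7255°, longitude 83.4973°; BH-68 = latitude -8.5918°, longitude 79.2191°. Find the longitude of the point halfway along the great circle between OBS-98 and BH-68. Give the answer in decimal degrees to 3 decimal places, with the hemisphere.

81.344°E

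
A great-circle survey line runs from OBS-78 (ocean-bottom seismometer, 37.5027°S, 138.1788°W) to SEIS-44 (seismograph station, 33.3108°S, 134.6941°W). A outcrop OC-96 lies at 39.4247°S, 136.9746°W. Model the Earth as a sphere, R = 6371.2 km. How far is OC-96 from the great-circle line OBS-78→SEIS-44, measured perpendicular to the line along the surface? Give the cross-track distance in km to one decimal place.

δ₁₃ = central angle OBS-78→OC-96 = 0.037363 rad  (haversine)
θ₁₃ = bearing OBS-78→OC-96 = 154.241°,  θ₁₂ = bearing OBS-78→SEIS-44 = 35.144°
dₓₜ = R·arcsin(sin δ₁₃ · sin(θ₁₃ − θ₁₂)) = 6371.2·arcsin(0.03735·sin(119.097°)) = 207.996 km
|dₓₜ| = 207.996 km

208.0 km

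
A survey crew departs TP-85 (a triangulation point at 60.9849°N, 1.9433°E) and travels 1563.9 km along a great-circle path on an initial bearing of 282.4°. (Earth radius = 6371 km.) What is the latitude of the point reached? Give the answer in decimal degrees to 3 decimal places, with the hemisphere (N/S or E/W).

δ = d/R = 1563.9/6371 = 0.245472 rad
φ₂ = arcsin(sin φ₁ cos δ + cos φ₁ sin δ cos θ)
   = arcsin(0.87449·0.97002 + 0.48504·0.24301·0.21474) = 60.87834°
λ₂ = λ₁ + atan2(sin θ sin δ cos φ₁, cos δ − sin φ₁ sin φ₂) = -27.24596°

60.878°N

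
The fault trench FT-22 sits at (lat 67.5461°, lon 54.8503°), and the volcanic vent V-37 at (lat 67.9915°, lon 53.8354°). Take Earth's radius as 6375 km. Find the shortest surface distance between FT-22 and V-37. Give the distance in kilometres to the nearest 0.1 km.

65.4 km

Δφ = 0.4454°,  Δλ = -1.0149°
a = sin²(Δφ/2) + cos φ₁ cos φ₂ sin²(Δλ/2) = 0.000026
c = 2·arcsin(√a) = 0.010263 rad = 0.5881°
d = R·c = 6375 × 0.010263 = 65.4 km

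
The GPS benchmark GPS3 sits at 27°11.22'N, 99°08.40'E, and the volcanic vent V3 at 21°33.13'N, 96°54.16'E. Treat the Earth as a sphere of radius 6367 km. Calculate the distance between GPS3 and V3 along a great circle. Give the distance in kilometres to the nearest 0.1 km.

GPS3: φ = +27.18700°, λ = +99.14000°
V3: φ = +21.55217°, λ = +96.90267°
Δφ = -5.6348°,  Δλ = -2.2373°
a = sin²(Δφ/2) + cos φ₁ cos φ₂ sin²(Δλ/2) = 0.002731
c = 2·arcsin(√a) = 0.104573 rad = 5.9916°
d = R·c = 6367 × 0.104573 = 665.8 km

665.8 km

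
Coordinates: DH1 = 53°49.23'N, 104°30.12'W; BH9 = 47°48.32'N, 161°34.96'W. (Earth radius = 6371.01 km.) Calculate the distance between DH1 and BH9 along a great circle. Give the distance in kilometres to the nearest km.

3954 km

DH1: φ = +53.82050°, λ = -104.50200°
BH9: φ = +47.80533°, λ = -161.58267°
Δφ = -6.0152°,  Δλ = -57.0807°
a = sin²(Δφ/2) + cos φ₁ cos φ₂ sin²(Δλ/2) = 0.093260
c = 2·arcsin(√a) = 0.620684 rad = 35.5626°
d = R·c = 6371.01 × 0.620684 = 3954.4 km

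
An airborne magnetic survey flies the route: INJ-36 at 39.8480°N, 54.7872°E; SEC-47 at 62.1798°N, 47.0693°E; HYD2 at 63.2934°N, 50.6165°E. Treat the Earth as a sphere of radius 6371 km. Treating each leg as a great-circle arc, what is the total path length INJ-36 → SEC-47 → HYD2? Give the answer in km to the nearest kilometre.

2756 km

INJ-36→SEC-47: c = 0.398219 rad, d = 2537.05 km
SEC-47→HYD2: c = 0.034373 rad, d = 218.99 km
Total = 2537.05 + 218.99 = 2756.04 km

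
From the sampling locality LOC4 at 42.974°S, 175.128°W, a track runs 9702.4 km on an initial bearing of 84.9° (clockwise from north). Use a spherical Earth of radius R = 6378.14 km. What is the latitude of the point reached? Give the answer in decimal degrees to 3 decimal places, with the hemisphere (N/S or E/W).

δ = d/R = 9702.4/6378.14 = 1.521196 rad
φ₂ = arcsin(sin φ₁ cos δ + cos φ₁ sin δ cos θ)
   = arcsin(-0.68167·0.04958 + 0.73166·0.99877·0.08889) = 1.78583°
λ₂ = λ₁ + atan2(sin θ sin δ cos φ₁, cos δ − sin φ₁ sin φ₂) = -90.68551°

1.786°N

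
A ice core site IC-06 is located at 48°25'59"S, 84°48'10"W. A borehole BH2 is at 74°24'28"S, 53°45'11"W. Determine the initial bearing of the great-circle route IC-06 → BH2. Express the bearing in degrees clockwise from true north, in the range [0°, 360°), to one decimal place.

163.5°

IC-06: φ = -48.43306°, λ = -84.80278°
BH2: φ = -74.40778°, λ = -53.75306°
Δλ = 31.0497°
y = sin Δλ · cos φ₂ = 0.138636
x = cos φ₁ sin φ₂ − sin φ₁ cos φ₂ cos Δλ = -0.466789
θ = atan2(y, x) = 163.4585° → 163.4585° (mod 360°)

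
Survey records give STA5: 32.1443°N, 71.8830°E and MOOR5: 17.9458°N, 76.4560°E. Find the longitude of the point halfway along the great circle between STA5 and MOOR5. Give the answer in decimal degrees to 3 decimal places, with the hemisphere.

74.303°E

Bx = cos φ₂ cos Δλ = 0.948320,  By = cos φ₂ sin Δλ = 0.075850
φₘ = atan2(sin φ₁ + sin φ₂, √((cos φ₁ + Bx)² + By²)) = 25.06250°
λₘ = λ₁ + atan2(By, cos φ₁ + Bx) = 74.30263°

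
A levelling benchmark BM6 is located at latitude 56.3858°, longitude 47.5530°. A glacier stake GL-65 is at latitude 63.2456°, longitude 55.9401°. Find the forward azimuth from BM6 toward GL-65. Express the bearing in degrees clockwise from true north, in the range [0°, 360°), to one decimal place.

28.0°

Δλ = 8.3871°
y = sin Δλ · cos φ₂ = 0.065661
x = cos φ₁ sin φ₂ − sin φ₁ cos φ₂ cos Δλ = 0.123450
θ = atan2(y, x) = 28.0080° → 28.0080° (mod 360°)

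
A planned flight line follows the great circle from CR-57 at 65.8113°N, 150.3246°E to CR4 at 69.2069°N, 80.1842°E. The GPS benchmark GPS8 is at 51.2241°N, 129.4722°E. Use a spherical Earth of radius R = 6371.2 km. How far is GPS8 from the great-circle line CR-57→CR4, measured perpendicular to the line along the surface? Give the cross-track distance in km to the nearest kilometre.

1989 km

δ₁₃ = central angle CR-57→GPS8 = 0.314480 rad  (haversine)
θ₁₃ = bearing CR-57→GPS8 = 226.113°,  θ₁₂ = bearing CR-57→CR4 = 309.276°
dₓₜ = R·arcsin(sin δ₁₃ · sin(θ₁₃ − θ₁₂)) = 6371.2·arcsin(0.30932·sin(-83.163°)) = -1988.882 km
|dₓₜ| = 1988.882 km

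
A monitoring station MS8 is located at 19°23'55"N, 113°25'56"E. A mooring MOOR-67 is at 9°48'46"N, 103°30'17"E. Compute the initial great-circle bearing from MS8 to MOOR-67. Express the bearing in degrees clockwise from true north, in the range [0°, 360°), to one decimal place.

226.4°

MS8: φ = +19.39861°, λ = +113.43222°
MOOR-67: φ = +9.81278°, λ = +103.50472°
Δλ = -9.9275°
y = sin Δλ · cos φ₂ = -0.169880
x = cos φ₁ sin φ₂ − sin φ₁ cos φ₂ cos Δλ = -0.161624
θ = atan2(y, x) = -133.5735° → 226.4265° (mod 360°)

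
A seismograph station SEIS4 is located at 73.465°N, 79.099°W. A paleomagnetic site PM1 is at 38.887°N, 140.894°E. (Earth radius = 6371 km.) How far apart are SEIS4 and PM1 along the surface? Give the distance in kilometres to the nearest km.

7161 km

Δφ = -34.5780°,  Δλ = -140.0070°
a = sin²(Δφ/2) + cos φ₁ cos φ₂ sin²(Δλ/2) = 0.283947
c = 2·arcsin(√a) = 1.123969 rad = 64.3987°
d = R·c = 6371 × 1.123969 = 7160.8 km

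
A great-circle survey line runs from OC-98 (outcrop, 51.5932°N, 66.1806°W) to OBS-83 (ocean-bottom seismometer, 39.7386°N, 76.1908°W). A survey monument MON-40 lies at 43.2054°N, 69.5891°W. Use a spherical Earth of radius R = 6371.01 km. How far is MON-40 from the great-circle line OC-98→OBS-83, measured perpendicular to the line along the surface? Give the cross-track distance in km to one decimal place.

δ₁₃ = central angle OC-98→MON-40 = 0.151788 rad  (haversine)
θ₁₃ = bearing OC-98→MON-40 = 196.655°,  θ₁₂ = bearing OC-98→OBS-83 = 214.258°
dₓₜ = R·arcsin(sin δ₁₃ · sin(θ₁₃ − θ₁₂)) = 6371.01·arcsin(0.15121·sin(-17.603°)) = -291.429 km
|dₓₜ| = 291.429 km

291.4 km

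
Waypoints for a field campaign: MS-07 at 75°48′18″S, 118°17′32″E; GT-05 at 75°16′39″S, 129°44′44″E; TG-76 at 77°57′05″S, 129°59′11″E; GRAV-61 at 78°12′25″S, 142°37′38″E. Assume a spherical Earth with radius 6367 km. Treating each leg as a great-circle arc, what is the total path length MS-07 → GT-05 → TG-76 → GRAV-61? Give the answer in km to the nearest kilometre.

911 km

MS-07: φ = -75.80500°, λ = +118.29222°
GT-05: φ = -75.27750°, λ = +129.74556°
TG-76: φ = -77.95139°, λ = +129.98639°
GRAV-61: φ = -78.20694°, λ = +142.62722°
MS-07→GT-05: c = 0.050669 rad, d = 322.61 km
GT-05→TG-76: c = 0.046678 rad, d = 297.20 km
TG-76→GRAV-61: c = 0.045699 rad, d = 290.97 km
Total = 322.61 + 297.20 + 290.97 = 910.77 km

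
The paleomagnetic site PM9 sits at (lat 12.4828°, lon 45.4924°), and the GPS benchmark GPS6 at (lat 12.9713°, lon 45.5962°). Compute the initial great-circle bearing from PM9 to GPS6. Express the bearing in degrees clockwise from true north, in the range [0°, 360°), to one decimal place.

Δλ = 0.1038°
y = sin Δλ · cos φ₂ = 0.001765
x = cos φ₁ sin φ₂ − sin φ₁ cos φ₂ cos Δλ = 0.008526
θ = atan2(y, x) = 11.6983° → 11.6983° (mod 360°)

11.7°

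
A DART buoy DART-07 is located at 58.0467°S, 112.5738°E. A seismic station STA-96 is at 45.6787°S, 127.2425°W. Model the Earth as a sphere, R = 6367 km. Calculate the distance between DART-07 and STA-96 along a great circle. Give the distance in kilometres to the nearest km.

Δφ = 12.3680°,  Δλ = 120.1837°
a = sin²(Δφ/2) + cos φ₁ cos φ₂ sin²(Δλ/2) = 0.289438
c = 2·arcsin(√a) = 1.136112 rad = 65.0944°
d = R·c = 6367 × 1.136112 = 7233.6 km

7234 km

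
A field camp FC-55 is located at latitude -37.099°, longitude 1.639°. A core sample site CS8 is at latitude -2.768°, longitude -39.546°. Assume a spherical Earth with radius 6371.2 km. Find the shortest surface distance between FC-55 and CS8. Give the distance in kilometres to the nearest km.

5676 km

Δφ = 34.3310°,  Δλ = -41.1850°
a = sin²(Δφ/2) + cos φ₁ cos φ₂ sin²(Δλ/2) = 0.185656
c = 2·arcsin(√a) = 0.890931 rad = 51.0466°
d = R·c = 6371.2 × 0.890931 = 5676.3 km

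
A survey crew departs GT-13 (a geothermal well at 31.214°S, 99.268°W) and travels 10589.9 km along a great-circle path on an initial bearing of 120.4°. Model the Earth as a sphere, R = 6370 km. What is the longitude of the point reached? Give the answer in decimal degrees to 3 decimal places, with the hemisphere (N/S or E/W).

δ = d/R = 10589.9/6370 = 1.662465 rad
φ₂ = arcsin(sin φ₁ cos δ + cos φ₁ sin δ cos θ)
   = arcsin(-0.51824·-0.09154 + 0.85524·0.99580·-0.50603) = -22.55206°
λ₂ = λ₁ + atan2(sin θ sin δ cos φ₁, cos δ − sin φ₁ sin φ₂) = 12.29582°

12.296°E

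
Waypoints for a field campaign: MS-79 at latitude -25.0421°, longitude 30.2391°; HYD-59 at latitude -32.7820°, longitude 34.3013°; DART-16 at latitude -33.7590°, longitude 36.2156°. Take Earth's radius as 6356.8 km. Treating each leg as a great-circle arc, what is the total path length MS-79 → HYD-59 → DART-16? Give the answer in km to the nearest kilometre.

1153 km

MS-79→HYD-59: c = 0.148622 rad, d = 944.76 km
HYD-59→DART-16: c = 0.032727 rad, d = 208.04 km
Total = 944.76 + 208.04 = 1152.80 km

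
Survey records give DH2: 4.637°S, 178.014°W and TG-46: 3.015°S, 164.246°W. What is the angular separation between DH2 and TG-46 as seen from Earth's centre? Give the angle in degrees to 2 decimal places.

Δφ = 1.6220°,  Δλ = 13.7680°
a = sin²(Δφ/2) + cos φ₁ cos φ₂ sin²(Δλ/2) = 0.014500
c = 2·arcsin(√a) = 0.241416 rad = 13.8321°

13.83°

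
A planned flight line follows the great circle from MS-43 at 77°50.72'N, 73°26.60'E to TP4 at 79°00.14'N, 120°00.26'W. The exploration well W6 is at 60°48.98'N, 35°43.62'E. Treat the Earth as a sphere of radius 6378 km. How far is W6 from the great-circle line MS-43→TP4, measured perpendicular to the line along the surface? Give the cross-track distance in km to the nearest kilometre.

MS-43: φ = +77.84533°, λ = +73.44333°
TP4: φ = +79.00233°, λ = -120.00433°
W6: φ = +60.81633°, λ = +35.72700°
δ₁₃ = central angle MS-43→W6 = 0.363370 rad  (haversine)
θ₁₃ = bearing MS-43→W6 = 237.063°,  θ₁₂ = bearing MS-43→TP4 = 6.522°
dₓₜ = R·arcsin(sin δ₁₃ · sin(θ₁₃ − θ₁₂)) = 6378·arcsin(0.35543·sin(230.541°)) = -1772.974 km
|dₓₜ| = 1772.974 km

1773 km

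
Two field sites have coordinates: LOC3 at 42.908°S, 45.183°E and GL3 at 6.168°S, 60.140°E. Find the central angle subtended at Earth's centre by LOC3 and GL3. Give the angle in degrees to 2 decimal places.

39.04°

Δφ = 36.7400°,  Δλ = 14.9570°
a = sin²(Δφ/2) + cos φ₁ cos φ₂ sin²(Δλ/2) = 0.111657
c = 2·arcsin(√a) = 0.681408 rad = 39.0418°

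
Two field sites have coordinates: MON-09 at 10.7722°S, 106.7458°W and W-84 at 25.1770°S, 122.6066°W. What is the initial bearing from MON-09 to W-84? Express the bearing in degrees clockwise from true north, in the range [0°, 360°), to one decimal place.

Δλ = -15.8608°
y = sin Δλ · cos φ₂ = -0.247337
x = cos φ₁ sin φ₂ − sin φ₁ cos φ₂ cos Δλ = -0.255211
θ = atan2(y, x) = -135.8976° → 224.1024° (mod 360°)

224.1°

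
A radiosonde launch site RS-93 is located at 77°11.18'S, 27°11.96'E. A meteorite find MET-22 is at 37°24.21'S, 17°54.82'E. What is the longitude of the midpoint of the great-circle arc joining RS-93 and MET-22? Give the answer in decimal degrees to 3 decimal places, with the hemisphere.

RS-93: φ = -77.18633°, λ = +27.19933°
MET-22: φ = -37.40350°, λ = +17.91367°
Bx = cos φ₂ cos Δλ = 0.783968,  By = cos φ₂ sin Δλ = -0.128178
φₘ = atan2(sin φ₁ + sin φ₂, √((cos φ₁ + Bx)² + By²)) = -57.35326°
λₘ = λ₁ + atan2(By, cos φ₁ + Bx) = 19.93639°

19.936°E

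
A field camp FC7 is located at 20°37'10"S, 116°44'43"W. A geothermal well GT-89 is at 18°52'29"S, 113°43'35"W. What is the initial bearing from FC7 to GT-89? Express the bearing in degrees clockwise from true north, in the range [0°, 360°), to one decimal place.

FC7: φ = -20.61944°, λ = -116.74528°
GT-89: φ = -18.87472°, λ = -113.72639°
Δλ = 3.0189°
y = sin Δλ · cos φ₂ = 0.049833
x = cos φ₁ sin φ₂ − sin φ₁ cos φ₂ cos Δλ = 0.029984
θ = atan2(y, x) = 58.9652° → 58.9652° (mod 360°)

59.0°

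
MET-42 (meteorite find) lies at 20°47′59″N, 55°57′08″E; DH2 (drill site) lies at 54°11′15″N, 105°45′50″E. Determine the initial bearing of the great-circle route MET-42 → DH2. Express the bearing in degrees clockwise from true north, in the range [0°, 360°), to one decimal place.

35.6°

MET-42: φ = +20.79972°, λ = +55.95222°
DH2: φ = +54.18750°, λ = +105.76389°
Δλ = 49.8117°
y = sin Δλ · cos φ₂ = 0.447000
x = cos φ₁ sin φ₂ − sin φ₁ cos φ₂ cos Δλ = 0.624003
θ = atan2(y, x) = 35.6157° → 35.6157° (mod 360°)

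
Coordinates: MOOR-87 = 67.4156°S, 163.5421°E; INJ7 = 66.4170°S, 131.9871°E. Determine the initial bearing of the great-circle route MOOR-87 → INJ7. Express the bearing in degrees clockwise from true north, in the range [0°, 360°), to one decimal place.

259.9°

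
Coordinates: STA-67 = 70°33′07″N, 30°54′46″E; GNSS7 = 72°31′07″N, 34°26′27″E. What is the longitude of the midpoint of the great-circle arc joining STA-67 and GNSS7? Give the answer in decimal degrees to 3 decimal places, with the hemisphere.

32.586°E

STA-67: φ = +70.55194°, λ = +30.91278°
GNSS7: φ = +72.51861°, λ = +34.44083°
Bx = cos φ₂ cos Δλ = 0.299827,  By = cos φ₂ sin Δλ = 0.018486
φₘ = atan2(sin φ₁ + sin φ₂, √((cos φ₁ + Bx)² + By²)) = 71.54341°
λₘ = λ₁ + atan2(By, cos φ₁ + Bx) = 32.58610°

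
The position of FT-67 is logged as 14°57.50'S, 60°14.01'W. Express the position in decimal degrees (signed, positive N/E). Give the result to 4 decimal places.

-14.9583°, -60.2335°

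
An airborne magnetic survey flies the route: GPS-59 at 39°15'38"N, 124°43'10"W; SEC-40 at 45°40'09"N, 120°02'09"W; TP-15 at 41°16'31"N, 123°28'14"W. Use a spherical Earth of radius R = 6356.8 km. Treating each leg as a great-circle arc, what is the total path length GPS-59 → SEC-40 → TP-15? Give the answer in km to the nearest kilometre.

1368 km

GPS-59: φ = +39.26056°, λ = -124.71944°
SEC-40: φ = +45.66917°, λ = -120.03583°
TP-15: φ = +41.27528°, λ = -123.47056°
GPS-59→SEC-40: c = 0.127015 rad, d = 807.41 km
SEC-40→TP-15: c = 0.088147 rad, d = 560.33 km
Total = 807.41 + 560.33 = 1367.74 km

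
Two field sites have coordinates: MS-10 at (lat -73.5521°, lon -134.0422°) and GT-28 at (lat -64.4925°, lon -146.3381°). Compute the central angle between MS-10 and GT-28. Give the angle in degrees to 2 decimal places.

Δφ = 9.0596°,  Δλ = -12.2959°
a = sin²(Δφ/2) + cos φ₁ cos φ₂ sin²(Δλ/2) = 0.007636
c = 2·arcsin(√a) = 0.174991 rad = 10.0262°

10.03°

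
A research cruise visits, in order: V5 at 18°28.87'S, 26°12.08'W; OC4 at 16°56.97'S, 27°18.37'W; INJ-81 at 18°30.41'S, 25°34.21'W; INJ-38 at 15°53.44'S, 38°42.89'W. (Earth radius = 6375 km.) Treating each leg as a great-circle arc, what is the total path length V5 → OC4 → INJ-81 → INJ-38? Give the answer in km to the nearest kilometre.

1886 km

V5: φ = -18.48117°, λ = -26.20133°
OC4: φ = -16.94950°, λ = -27.30617°
INJ-81: φ = -18.50683°, λ = -25.57017°
INJ-38: φ = -15.89067°, λ = -38.71483°
V5→OC4: c = 0.032435 rad, d = 206.77 km
OC4→INJ-81: c = 0.039644 rad, d = 252.73 km
INJ-81→INJ-38: c = 0.223800 rad, d = 1426.72 km
Total = 206.77 + 252.73 + 1426.72 = 1886.22 km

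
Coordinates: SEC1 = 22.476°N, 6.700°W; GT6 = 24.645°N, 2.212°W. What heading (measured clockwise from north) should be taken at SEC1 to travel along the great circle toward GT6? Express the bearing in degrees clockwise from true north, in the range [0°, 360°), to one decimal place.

Δλ = 4.4880°
y = sin Δλ · cos φ₂ = 0.071122
x = cos φ₁ sin φ₂ − sin φ₁ cos φ₂ cos Δλ = 0.038913
θ = atan2(y, x) = 61.3160° → 61.3160° (mod 360°)

61.3°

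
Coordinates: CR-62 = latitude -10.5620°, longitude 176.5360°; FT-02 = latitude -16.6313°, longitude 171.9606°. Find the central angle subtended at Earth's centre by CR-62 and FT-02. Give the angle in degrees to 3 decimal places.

7.523°

Δφ = -6.0693°,  Δλ = -4.5754°
a = sin²(Δφ/2) + cos φ₁ cos φ₂ sin²(Δλ/2) = 0.004303
c = 2·arcsin(√a) = 0.131296 rad = 7.5227°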